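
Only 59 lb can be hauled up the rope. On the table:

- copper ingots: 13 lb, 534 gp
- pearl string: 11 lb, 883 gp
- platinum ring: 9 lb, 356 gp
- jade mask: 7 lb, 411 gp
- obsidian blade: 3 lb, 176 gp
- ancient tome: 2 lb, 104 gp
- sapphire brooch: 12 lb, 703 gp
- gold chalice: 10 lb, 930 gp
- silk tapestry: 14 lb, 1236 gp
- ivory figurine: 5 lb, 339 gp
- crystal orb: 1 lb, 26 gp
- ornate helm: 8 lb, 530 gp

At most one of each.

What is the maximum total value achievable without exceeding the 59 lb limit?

Ranking by ratio (value/lb): gold chalice 93.00, silk tapestry 88.29, pearl string 80.27, ivory figurine 67.80.
Best packing: pearl string + jade mask + obsidian blade + gold chalice + silk tapestry + ivory figurine + crystal orb + ornate helm — 59 lb, 4531 total.
Every other selection either busts 59 lb or fails to beat 4531.

4531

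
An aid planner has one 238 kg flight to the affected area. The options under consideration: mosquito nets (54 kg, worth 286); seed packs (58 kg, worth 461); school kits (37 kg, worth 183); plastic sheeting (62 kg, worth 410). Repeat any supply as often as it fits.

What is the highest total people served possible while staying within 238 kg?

By people served per kg: seed packs 7.95, plastic sheeting 6.61, mosquito nets 5.30, school kits 4.95 lead.
Taking 4×seed packs: 232 kg used, 1844 in people served.
Nothing else within 238 kg beats 1844.

1844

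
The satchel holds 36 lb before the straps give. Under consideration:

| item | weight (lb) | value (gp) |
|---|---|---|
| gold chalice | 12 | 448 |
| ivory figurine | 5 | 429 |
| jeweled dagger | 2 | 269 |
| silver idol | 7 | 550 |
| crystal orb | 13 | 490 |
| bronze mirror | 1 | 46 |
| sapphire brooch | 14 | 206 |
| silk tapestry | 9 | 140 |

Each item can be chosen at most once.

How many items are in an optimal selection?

Optimal total is 1882.
gold chalice + ivory figurine + jeweled dagger + silver idol + bronze mirror + silk tapestry hits 1882 at 36 lb.
Any selection reaching 1882 contains exactly 6 items.

6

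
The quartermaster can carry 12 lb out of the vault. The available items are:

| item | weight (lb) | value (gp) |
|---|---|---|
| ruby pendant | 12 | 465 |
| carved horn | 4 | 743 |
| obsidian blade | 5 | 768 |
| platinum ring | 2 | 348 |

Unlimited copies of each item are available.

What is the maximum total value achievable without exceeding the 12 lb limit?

2229

Density check — carved horn 185.75, platinum ring 174.00, obsidian blade 153.60, ruby pendant 38.75 are the best per lb.
Taking 3×carved horn: 12 lb used, 2229 in value.
That's the maximum — no swap from here does better than 2229.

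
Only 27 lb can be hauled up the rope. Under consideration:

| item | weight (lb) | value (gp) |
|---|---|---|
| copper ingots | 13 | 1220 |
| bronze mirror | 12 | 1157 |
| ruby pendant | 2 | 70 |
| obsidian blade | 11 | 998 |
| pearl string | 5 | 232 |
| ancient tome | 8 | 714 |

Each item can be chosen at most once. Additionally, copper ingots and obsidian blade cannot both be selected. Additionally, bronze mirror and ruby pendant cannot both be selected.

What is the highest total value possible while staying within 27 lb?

2377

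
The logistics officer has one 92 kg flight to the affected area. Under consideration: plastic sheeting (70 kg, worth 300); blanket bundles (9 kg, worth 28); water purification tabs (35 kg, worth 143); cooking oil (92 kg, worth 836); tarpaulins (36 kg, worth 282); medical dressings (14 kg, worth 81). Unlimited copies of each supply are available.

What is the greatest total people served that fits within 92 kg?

Taking cooking oil: 92 kg used, 836 in people served.
That's the maximum — no swap from here does better than 836.

836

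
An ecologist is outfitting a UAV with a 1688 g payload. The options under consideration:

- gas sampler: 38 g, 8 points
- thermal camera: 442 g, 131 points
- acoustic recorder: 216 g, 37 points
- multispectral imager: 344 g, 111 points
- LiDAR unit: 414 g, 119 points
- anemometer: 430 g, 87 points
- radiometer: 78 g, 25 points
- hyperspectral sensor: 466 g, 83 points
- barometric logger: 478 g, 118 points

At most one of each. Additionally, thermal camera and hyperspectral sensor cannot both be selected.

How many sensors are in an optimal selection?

Optimal total is 479.
For example thermal camera + multispectral imager + LiDAR unit + barometric logger achieves it, using 1678 g.
Every optimal selection uses 4 sensors.

4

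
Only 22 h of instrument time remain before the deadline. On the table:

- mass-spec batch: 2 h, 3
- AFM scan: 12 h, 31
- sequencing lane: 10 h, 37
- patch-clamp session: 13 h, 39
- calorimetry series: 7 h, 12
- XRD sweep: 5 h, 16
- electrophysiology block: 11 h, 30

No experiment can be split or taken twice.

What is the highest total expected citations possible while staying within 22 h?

68

A density-first pass picks sequencing lane + calorimetry series + XRD sweep — 65 at 22 h.
The 12 h tied up in calorimetry series and XRD sweep is better spent on AFM scan — total rises to 68 (22 h).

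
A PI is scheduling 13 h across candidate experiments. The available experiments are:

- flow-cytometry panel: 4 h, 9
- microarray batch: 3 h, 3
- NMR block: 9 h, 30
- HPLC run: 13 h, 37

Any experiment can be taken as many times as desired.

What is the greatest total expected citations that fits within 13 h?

39

Ranking by ratio (expected citations/h): NMR block 3.33, HPLC run 2.85, flow-cytometry panel 2.25.
Taking flow-cytometry panel + NMR block: 13 h used, 39 in expected citations.
Nothing else within 13 h beats 39.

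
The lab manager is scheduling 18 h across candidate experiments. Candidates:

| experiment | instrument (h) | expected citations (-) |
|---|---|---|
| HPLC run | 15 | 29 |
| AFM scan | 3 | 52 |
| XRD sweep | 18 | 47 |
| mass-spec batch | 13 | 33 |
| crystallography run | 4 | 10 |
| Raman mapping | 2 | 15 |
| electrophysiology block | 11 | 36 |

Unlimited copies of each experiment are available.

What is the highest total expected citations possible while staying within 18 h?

The ratio ordering already packs tightly: 6×AFM scan, 18 h, 312.

312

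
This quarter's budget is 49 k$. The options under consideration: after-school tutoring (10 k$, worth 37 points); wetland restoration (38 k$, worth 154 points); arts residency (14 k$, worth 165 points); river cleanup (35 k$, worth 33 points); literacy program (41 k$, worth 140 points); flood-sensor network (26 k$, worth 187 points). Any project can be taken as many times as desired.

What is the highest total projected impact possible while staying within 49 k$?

Best packing: 3×arts residency — 42 k$, 495 total.

495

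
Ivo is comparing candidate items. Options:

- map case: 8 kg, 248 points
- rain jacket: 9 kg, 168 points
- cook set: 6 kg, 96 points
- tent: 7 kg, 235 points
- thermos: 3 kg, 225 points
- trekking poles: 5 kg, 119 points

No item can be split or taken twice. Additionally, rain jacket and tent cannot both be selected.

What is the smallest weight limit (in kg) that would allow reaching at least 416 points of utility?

Need the lightest bundle worth ≥ 416.
tent + thermos: 460 utility at 10 kg.
No combination under 10 kg hits 416.

10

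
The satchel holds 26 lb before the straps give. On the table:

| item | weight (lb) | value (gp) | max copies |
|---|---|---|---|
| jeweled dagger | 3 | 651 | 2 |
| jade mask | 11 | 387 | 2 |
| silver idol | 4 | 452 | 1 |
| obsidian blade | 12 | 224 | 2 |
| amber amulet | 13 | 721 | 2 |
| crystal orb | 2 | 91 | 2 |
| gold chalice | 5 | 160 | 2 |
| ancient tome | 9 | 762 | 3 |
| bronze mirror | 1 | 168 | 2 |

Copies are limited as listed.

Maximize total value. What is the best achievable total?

3162

The ratio heuristic lands on 2×jeweled dagger + silver idol + 2×crystal orb + ancient tome + 2×bronze mirror (3034) but leaves 1 lb idle.
The 8 lb tied up in silver idol and 2×crystal orb is better spent on ancient tome — total rises to 3162 (26 lb).
Every other selection either busts 26 lb or exceeds an availability limit or fails to beat 3162.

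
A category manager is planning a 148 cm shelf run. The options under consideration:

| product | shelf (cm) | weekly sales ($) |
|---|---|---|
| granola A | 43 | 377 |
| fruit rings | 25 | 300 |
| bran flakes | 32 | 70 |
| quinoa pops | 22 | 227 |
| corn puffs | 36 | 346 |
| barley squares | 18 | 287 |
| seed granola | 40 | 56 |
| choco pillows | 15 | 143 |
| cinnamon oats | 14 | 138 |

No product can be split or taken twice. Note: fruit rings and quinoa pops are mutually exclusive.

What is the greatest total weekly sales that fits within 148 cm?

1518

Granola A + quinoa pops + corn puffs + barley squares + choco pillows + cinnamon oats uses 148 of the 148 cm and totals 1518.
An exhaustive check of the 512 subsets confirms 1518.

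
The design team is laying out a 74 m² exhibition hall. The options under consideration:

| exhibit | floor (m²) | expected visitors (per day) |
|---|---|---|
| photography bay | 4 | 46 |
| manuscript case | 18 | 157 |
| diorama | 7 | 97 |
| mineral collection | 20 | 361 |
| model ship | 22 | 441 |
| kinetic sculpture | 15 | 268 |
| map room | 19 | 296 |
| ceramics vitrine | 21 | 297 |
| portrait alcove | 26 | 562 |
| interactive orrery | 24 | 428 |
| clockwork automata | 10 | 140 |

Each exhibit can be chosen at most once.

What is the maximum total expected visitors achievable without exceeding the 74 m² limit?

Greedy by ratio would take photography bay + mineral collection + model ship + portrait alcove: 72 m² used, total 1410.
The 24 m² tied up in photography bay and mineral collection is better spent on interactive orrery — total rises to 1431 (72 m²).

1431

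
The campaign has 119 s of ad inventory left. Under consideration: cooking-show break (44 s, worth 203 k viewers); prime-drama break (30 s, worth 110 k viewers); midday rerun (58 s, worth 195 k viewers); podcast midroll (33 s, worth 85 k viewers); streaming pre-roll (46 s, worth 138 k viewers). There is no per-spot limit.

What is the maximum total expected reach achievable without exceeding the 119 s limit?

516

By expected reach per s: cooking-show break 4.61, prime-drama break 3.67, midday rerun 3.36, streaming pre-roll 3.00 lead.
Best packing: 2×cooking-show break + prime-drama break — 118 s, 516 total.
Nothing else within 119 s beats 516.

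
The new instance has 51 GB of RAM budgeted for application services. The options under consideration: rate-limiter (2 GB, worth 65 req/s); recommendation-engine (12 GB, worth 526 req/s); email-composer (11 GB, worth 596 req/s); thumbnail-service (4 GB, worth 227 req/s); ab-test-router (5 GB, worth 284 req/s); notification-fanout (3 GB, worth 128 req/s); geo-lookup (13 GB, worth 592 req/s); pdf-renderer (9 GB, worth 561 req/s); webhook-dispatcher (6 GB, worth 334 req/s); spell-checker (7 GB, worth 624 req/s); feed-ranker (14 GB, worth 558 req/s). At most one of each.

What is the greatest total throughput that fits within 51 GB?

2991

By throughput per GB: spell-checker 89.14, pdf-renderer 62.33, ab-test-router 56.80 lead.
Taking the top-ratio services first gives rate-limiter + email-composer + thumbnail-service + ab-test-router + notification-fanout + pdf-renderer + webhook-dispatcher + spell-checker for 2819 (47 GB).
Replace rate-limiter and thumbnail-service and notification-fanout with geo-lookup: the trade gains 172 net, giving 2991 at 51 GB.
Every other selection either busts 51 GB or fails to beat 2991.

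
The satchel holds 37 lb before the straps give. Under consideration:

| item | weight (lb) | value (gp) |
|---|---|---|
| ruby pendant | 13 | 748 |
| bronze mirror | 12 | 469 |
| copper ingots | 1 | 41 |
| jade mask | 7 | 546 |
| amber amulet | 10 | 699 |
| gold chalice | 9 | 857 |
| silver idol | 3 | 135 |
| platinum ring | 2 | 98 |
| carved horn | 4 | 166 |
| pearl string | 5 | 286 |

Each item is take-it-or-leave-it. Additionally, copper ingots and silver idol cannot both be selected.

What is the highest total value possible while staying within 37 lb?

2652

Ranking by ratio (value/lb): gold chalice 95.22, jade mask 78.00, amber amulet 69.90, ruby pendant 57.54.
Jade mask + amber amulet + gold chalice + platinum ring + carved horn + pearl string uses 37 of the 37 lb and totals 2652.
That's the maximum — no feasible swap from here does better than 2652.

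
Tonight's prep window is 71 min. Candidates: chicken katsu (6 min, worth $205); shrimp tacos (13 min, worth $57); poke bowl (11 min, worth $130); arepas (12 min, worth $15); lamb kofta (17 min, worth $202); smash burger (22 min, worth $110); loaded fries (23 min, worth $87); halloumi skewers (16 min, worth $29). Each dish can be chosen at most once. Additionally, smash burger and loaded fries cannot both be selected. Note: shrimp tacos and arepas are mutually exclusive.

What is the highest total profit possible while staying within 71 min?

704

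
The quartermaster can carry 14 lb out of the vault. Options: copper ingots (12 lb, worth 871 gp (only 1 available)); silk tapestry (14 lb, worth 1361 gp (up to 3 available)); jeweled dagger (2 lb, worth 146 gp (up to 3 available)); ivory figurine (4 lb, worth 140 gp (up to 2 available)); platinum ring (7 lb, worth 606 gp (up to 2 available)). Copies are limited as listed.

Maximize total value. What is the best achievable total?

1361

By value per lb: silk tapestry 97.21, platinum ring 86.57, jeweled dagger 73.00, copper ingots 72.58 lead.
Best packing: silk tapestry — 14 lb, 1361 total.
That's the maximum — no swap from here does better than 1361.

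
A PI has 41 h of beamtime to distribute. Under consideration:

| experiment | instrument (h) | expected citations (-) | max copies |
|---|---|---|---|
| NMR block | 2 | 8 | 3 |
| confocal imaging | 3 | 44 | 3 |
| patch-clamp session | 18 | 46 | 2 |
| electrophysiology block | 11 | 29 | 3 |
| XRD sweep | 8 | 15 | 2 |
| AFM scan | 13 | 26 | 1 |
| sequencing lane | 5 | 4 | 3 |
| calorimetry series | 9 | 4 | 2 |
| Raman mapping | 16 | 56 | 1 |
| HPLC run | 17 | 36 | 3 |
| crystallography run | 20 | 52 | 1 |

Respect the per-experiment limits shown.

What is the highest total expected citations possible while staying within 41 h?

233

A density-first pass picks 3×NMR block + 3×confocal imaging + XRD sweep + Raman mapping — 227 at 39 h.
The 10 h tied up in NMR block and XRD sweep is better spent on electrophysiology block — total rises to 233 (40 h).
Nothing else within 41 h beats 233.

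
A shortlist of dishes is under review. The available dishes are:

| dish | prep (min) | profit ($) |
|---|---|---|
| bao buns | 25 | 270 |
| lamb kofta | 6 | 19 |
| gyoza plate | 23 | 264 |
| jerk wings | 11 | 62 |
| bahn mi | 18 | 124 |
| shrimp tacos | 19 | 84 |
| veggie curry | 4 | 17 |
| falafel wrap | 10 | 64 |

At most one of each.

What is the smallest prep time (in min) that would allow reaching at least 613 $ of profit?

62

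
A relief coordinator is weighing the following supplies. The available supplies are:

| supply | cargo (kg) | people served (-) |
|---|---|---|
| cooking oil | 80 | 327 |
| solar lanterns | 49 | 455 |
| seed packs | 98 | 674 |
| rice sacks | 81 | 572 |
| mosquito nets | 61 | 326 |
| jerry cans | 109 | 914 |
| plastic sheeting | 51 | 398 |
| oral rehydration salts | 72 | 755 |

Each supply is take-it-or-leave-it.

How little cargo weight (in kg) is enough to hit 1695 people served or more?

Minimise kg subject to total people served ≥ 1695.
Taking solar lanterns + rice sacks + oral rehydration salts gives 1782 (≥ 1695) for 202 kg.
Below 202 kg the best achievable stays under 1695.

202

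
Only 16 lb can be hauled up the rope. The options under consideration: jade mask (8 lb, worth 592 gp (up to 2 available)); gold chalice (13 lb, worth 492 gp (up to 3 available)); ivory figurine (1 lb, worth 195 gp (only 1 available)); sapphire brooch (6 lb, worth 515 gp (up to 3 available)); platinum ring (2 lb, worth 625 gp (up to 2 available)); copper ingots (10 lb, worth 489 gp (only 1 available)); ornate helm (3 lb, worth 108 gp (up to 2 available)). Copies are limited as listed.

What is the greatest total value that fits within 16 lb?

The ratio heuristic lands on ivory figurine + sapphire brooch + 2×platinum ring + ornate helm (2068) but leaves 2 lb idle.
The 4 lb tied up in ivory figurine and ornate helm is better spent on sapphire brooch — total rises to 2280 (16 lb).
That's the maximum — no swap from here does better than 2280.

2280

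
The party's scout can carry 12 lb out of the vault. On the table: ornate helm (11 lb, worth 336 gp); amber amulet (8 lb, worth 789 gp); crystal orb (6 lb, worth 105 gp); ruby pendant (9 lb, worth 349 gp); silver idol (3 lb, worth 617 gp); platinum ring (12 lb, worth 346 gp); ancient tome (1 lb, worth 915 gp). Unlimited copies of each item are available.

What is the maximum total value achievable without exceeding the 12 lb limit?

Ranking by ratio (value/lb): ancient tome 915.00, silver idol 205.67, amber amulet 98.62.
The ratio ordering already packs tightly: 12×ancient tome, 12 lb, 10980.
No other feasible combination exceeds 10980.

10980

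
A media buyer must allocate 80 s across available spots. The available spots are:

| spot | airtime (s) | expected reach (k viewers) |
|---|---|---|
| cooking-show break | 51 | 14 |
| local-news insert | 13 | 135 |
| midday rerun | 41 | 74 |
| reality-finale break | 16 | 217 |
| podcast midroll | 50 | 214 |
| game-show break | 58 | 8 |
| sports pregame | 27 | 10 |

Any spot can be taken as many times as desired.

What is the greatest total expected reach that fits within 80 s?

1085

The ratio ordering already packs tightly: 5×reality-finale break, 80 s, 1085.
Every other selection either busts 80 s or fails to beat 1085.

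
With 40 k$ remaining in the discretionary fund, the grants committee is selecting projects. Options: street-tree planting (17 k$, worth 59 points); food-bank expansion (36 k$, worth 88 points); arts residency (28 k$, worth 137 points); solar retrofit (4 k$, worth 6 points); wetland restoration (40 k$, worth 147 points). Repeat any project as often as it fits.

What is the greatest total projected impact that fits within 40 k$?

Arts residency + 3×solar retrofit uses 40 of the 40 k$ and totals 155.
No other feasible combination exceeds 155.

155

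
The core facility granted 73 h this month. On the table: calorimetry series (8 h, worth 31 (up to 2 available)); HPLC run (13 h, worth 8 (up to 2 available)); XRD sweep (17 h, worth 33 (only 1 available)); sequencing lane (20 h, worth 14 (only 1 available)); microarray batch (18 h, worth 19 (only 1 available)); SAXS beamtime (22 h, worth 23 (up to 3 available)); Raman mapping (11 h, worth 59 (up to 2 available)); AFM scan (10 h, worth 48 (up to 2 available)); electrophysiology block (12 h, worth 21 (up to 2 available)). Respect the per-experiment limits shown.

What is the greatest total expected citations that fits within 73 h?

297

Best packing: 2×calorimetry series + 2×Raman mapping + 2×AFM scan + electrophysiology block — 70 h, 297 total.
That's the maximum — no swap from here does better than 297.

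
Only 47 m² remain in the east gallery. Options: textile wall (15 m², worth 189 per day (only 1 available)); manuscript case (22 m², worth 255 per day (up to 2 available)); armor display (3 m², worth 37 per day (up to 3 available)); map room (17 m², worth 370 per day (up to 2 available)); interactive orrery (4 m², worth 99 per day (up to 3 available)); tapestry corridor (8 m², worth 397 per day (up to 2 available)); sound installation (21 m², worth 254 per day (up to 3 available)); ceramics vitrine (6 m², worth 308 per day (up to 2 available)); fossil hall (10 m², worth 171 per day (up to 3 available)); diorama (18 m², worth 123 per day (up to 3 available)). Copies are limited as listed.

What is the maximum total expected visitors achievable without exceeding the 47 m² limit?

1781

2×armor display + 3×interactive orrery + 2×tapestry corridor + 2×ceramics vitrine uses 46 of the 47 m² and totals 1781.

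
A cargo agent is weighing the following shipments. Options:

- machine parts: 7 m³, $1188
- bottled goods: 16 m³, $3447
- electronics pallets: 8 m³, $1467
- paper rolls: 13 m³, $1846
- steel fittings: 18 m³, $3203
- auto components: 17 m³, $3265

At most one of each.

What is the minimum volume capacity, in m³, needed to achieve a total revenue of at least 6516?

33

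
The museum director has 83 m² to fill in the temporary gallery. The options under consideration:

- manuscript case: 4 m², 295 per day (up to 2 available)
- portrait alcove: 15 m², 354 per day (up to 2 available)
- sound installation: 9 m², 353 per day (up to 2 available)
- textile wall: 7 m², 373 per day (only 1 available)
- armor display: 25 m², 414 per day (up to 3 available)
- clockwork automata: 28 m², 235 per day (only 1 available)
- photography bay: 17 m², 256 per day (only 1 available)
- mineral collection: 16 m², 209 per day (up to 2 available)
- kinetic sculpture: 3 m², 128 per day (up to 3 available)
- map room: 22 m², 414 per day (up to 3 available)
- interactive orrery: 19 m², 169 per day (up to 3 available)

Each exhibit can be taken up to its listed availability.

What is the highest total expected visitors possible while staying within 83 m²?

2821

Ranking by ratio (expected visitors/m²): manuscript case 73.75, textile wall 53.29, kinetic sculpture 42.67.
Filling by ratio: 2×manuscript case + 2×portrait alcove + 2×sound installation + textile wall + 3×kinetic sculpture for 2761, with 11 m² left unused.
Dropping portrait alcove frees 15 m²; slotting in map room (22 m²) lifts the total to 2821 at 79 m².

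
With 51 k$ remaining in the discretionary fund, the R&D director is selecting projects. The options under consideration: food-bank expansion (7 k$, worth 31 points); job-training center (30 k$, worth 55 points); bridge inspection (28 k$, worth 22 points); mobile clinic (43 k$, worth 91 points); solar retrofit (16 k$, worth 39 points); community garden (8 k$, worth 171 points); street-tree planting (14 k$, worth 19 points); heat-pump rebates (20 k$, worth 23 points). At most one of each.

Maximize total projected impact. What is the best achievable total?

By projected impact per k$: community garden 21.38, food-bank expansion 4.43, solar retrofit 2.44, mobile clinic 2.12 lead.
Taking the top-ratio projects first gives food-bank expansion + solar retrofit + community garden + street-tree planting for 260 (45 k$).
The 14 k$ tied up in street-tree planting is better spent on heat-pump rebates — total rises to 264 (51 k$).
Nothing else within 51 k$ beats 264.

264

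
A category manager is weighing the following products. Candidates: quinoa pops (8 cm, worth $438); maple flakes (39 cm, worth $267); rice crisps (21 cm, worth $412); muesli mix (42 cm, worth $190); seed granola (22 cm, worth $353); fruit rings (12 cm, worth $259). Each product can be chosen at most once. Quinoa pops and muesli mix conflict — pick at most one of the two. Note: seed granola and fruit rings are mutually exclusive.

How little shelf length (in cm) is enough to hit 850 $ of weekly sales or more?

Minimise cm subject to total weekly sales ≥ 850.
quinoa pops + rice crisps reaches 850 using 29 cm.
No combination under 29 cm hits 850.

29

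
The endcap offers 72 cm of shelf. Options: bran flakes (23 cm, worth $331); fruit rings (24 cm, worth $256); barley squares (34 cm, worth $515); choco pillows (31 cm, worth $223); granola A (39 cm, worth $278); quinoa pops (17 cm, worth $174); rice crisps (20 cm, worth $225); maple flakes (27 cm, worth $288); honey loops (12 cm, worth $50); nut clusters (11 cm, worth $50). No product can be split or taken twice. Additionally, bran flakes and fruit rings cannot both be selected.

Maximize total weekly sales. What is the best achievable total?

914

Filling by ratio: bran flakes + barley squares + nut clusters for 896, with 4 cm left unused.
Dropping bran flakes and nut clusters frees 34 cm; slotting in quinoa pops + rice crisps (37 cm) lifts the total to 914 at 71 cm.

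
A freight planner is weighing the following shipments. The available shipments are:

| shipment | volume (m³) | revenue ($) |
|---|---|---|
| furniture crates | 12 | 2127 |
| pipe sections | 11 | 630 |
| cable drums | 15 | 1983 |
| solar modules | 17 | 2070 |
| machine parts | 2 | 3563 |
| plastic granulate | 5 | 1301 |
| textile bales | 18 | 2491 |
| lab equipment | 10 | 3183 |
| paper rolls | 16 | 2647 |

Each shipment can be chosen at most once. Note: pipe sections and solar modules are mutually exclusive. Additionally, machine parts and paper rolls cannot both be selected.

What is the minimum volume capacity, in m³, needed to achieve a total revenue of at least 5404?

12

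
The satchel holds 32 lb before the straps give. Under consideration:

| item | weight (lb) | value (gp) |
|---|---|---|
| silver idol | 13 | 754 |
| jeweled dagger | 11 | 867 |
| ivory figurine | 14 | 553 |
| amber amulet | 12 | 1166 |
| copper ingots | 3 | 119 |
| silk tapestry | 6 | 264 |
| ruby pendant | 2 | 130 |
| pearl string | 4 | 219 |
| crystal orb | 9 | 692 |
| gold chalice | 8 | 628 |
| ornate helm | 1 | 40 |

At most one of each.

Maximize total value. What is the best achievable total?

2725

Density check — amber amulet 97.17, jeweled dagger 78.82, gold chalice 78.50 are the best per lb.
Greedy by ratio would take jeweled dagger + amber amulet + gold chalice + ornate helm: 32 lb used, total 2701.
Dropping gold chalice and ornate helm frees 9 lb; slotting in crystal orb (9 lb) lifts the total to 2725 at 32 lb.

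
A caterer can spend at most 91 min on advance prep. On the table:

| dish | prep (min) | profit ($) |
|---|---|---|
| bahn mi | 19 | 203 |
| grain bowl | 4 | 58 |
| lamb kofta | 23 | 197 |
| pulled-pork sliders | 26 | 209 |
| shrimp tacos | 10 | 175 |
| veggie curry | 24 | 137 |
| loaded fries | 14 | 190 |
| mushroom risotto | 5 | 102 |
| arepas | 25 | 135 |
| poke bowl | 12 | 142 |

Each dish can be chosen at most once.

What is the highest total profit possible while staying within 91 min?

1079

Filling by ratio: bahn mi + grain bowl + lamb kofta + shrimp tacos + loaded fries + mushroom risotto + poke bowl for 1067, with 4 min left unused.
Replace lamb kofta with pulled-pork sliders: the trade gains 12 net, giving 1079 at 90 min.
The closest alternative, bahn mi + grain bowl + lamb kofta + shrimp tacos + loaded fries + mushroom risotto + poke bowl, reaches only 1067.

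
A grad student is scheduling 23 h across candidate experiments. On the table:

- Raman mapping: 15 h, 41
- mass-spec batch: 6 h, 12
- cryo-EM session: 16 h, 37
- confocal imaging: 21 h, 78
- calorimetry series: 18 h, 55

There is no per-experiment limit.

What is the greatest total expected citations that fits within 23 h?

78

By expected citations per h: confocal imaging 3.71, calorimetry series 3.06, Raman mapping 2.73 lead.
Best packing: confocal imaging — 21 h, 78 total.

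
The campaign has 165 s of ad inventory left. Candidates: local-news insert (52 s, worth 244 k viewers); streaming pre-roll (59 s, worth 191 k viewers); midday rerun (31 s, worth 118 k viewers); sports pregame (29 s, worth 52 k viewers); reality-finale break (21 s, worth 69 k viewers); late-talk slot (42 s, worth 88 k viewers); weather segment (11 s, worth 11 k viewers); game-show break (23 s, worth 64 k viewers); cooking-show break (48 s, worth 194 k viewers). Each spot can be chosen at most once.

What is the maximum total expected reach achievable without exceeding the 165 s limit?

636

Local-news insert + midday rerun + reality-finale break + weather segment + cooking-show break uses 163 of the 165 s and totals 636.
Next best is local-news insert + midday rerun + weather segment + game-show break + cooking-show break at 631 (165 s) — short by 5.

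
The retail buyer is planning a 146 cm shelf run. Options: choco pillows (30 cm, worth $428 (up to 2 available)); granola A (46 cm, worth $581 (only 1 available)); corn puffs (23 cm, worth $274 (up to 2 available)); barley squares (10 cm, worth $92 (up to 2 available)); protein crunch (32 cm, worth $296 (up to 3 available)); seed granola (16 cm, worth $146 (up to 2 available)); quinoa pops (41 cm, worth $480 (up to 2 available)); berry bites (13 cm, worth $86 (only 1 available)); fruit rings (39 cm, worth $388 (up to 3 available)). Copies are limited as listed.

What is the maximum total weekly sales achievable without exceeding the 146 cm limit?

1857

Taking the top-ratio products first gives 2×choco pillows + granola A + corn puffs + barley squares for 1803 (139 cm).
Dropping barley squares frees 10 cm; slotting in seed granola (16 cm) lifts the total to 1857 at 145 cm.
Every other selection either busts 146 cm or exceeds an availability limit or fails to beat 1857.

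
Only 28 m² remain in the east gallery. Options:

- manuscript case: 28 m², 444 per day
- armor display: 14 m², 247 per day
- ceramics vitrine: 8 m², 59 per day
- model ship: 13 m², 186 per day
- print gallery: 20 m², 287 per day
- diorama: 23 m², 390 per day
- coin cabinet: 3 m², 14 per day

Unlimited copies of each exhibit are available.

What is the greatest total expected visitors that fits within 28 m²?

494

Best packing: 2×armor display — 28 m², 494 total.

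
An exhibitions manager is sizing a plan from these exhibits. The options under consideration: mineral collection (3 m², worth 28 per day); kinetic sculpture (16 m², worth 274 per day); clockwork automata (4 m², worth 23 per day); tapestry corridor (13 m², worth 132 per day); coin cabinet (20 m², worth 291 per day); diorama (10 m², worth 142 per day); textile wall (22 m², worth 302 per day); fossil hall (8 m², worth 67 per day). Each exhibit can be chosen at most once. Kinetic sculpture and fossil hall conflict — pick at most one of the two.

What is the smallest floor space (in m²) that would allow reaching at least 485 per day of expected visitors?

36

Need the lightest bundle worth ≥ 485.
kinetic sculpture + coin cabinet reaches 565 using 36 m².
No combination under 36 m² hits 485.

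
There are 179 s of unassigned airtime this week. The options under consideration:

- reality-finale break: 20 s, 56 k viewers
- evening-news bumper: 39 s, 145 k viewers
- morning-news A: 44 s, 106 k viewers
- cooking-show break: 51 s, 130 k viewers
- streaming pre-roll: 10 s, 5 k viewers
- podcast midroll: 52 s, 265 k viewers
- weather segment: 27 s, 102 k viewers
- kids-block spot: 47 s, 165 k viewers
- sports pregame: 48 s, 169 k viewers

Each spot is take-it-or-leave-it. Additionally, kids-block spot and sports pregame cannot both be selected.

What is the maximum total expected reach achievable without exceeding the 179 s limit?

686

Evening-news bumper + streaming pre-roll + podcast midroll + weather segment + sports pregame uses 176 of the 179 s and totals 686.
Next best is evening-news bumper + streaming pre-roll + podcast midroll + weather segment + kids-block spot at 682 (175 s) — short by 4.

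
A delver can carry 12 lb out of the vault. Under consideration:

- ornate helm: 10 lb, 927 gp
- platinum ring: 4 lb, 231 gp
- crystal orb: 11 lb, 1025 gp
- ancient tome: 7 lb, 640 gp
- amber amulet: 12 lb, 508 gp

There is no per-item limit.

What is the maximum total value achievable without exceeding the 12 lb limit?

1025

Taking crystal orb: 11 lb used, 1025 in value.
That's the maximum — no swap from here does better than 1025.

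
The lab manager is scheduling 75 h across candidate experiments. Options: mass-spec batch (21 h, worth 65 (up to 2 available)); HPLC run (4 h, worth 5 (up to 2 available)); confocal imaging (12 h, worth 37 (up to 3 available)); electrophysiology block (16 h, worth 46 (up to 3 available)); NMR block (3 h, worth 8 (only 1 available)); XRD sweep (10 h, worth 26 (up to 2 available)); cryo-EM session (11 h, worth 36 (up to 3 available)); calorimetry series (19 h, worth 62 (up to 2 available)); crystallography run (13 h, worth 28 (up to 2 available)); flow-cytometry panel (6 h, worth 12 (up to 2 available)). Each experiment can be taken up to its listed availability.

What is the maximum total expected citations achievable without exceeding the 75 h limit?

Filling by ratio: NMR block + 3×cryo-EM session + 2×calorimetry series for 240, with 1 h left unused.
Dropping cryo-EM session frees 11 h; slotting in confocal imaging (12 h) lifts the total to 241 at 75 h.
Nothing else within 75 h beats 241.

241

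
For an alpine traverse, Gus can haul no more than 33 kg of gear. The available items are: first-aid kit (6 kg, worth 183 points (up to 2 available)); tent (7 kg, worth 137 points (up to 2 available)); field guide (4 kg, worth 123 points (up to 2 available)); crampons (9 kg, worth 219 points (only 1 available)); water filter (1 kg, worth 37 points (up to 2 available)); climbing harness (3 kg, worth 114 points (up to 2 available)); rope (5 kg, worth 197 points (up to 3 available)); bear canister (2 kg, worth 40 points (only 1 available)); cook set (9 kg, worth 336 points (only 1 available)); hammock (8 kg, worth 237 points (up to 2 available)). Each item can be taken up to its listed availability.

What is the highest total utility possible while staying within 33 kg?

Density check — rope 39.40, climbing harness 38.00, cook set 37.33, water filter 37.00 are the best per kg.
The ratio heuristic lands on 2×water filter + 2×climbing harness + 3×rope + cook set (1229) but leaves 1 kg idle.
The 3 kg tied up in climbing harness is better spent on field guide — total rises to 1238 (33 kg).

1238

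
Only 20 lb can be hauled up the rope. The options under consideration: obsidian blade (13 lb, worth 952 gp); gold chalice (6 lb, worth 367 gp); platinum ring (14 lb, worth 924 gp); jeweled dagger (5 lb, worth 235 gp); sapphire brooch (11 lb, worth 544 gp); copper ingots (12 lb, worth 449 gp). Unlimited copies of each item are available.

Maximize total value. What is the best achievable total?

1319

Density check — obsidian blade 73.23, platinum ring 66.00, gold chalice 61.17, sapphire brooch 49.45 are the best per lb.
Obsidian blade + gold chalice uses 19 of the 20 lb and totals 1319.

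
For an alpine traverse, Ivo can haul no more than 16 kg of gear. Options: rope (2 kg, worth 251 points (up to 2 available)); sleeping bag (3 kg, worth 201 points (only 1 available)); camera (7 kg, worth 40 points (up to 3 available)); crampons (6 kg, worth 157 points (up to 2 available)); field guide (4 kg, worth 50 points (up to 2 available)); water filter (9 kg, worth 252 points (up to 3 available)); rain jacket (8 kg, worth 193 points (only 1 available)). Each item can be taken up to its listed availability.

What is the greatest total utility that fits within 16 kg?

955

Ranking by ratio (utility/kg): rope 125.50, sleeping bag 67.00, water filter 28.00, crampons 26.17.
Best packing: 2×rope + sleeping bag + water filter — 16 kg, 955 total.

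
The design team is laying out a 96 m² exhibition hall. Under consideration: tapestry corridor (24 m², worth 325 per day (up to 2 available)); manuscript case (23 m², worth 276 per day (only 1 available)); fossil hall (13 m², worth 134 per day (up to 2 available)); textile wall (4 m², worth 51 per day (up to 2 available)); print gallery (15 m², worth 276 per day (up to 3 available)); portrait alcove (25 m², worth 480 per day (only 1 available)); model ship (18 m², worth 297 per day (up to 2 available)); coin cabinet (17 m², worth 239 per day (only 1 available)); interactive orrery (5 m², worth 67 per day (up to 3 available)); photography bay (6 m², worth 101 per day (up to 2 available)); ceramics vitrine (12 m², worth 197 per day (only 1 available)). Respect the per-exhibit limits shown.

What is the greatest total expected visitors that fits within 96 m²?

1708

By expected visitors per m²: portrait alcove 19.20, print gallery 18.40, photography bay 16.83 lead.
Filling by ratio: 3×print gallery + portrait alcove + 2×photography bay + ceramics vitrine for 1707, with 2 m² left unused.
Dropping photography bay frees 6 m²; slotting in 2×textile wall (8 m²) lifts the total to 1708 at 96 m².
Nothing else within 96 m² beats 1708.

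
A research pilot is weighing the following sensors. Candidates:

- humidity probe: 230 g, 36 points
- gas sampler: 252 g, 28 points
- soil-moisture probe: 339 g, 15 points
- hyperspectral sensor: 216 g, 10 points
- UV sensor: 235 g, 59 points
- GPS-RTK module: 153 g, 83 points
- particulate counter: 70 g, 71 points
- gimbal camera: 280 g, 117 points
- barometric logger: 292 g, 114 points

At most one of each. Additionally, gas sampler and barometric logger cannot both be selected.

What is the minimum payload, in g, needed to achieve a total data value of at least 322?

738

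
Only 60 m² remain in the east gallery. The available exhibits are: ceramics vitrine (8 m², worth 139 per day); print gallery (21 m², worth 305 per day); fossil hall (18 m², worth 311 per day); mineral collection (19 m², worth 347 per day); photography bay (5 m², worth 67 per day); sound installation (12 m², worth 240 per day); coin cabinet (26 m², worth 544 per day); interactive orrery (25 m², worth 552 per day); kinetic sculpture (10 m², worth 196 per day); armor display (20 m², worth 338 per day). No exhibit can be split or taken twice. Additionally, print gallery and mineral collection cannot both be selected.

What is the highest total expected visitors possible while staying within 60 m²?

Taking ceramics vitrine + coin cabinet + interactive orrery: 59 m² used, 1235 in expected visitors.
Next best is ceramics vitrine + photography bay + sound installation + interactive orrery + kinetic sculpture at 1194 (60 m²) — short by 41.

1235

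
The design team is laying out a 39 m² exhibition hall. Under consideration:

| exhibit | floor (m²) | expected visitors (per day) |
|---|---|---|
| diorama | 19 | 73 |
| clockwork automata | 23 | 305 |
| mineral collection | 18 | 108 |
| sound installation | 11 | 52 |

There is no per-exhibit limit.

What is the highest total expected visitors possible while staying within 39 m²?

357

Density check — clockwork automata 13.26, mineral collection 6.00, sound installation 4.73 are the best per m².
Clockwork automata + sound installation uses 34 of the 39 m² and totals 357.
Nothing else within 39 m² beats 357.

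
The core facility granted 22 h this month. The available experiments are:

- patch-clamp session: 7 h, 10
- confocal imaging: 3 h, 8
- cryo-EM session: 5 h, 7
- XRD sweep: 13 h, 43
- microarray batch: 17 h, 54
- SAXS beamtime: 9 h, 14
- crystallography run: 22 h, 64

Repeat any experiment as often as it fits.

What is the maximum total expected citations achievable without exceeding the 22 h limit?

67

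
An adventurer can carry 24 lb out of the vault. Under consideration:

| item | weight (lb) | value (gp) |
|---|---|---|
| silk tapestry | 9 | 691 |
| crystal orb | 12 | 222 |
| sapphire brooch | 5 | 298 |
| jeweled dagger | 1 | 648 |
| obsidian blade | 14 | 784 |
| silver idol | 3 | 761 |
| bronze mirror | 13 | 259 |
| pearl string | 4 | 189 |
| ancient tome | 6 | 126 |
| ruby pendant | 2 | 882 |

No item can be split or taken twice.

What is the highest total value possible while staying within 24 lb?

Taking silk tapestry + sapphire brooch + jeweled dagger + silver idol + pearl string + ruby pendant: 24 lb used, 3469 in value.
Next best is silk tapestry + sapphire brooch + jeweled dagger + silver idol + ruby pendant at 3280 (20 lb) — short by 189.

3469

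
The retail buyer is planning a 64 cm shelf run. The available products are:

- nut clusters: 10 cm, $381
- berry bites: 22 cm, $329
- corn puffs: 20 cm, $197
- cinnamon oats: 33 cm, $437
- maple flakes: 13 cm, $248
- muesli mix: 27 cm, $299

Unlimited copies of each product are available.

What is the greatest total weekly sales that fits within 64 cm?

2286

Ranking by ratio (weekly sales/cm): nut clusters 38.10, maple flakes 19.08, berry bites 14.95.
Best packing: 6×nut clusters — 60 cm, 2286 total.
Nothing else within 64 cm beats 2286.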